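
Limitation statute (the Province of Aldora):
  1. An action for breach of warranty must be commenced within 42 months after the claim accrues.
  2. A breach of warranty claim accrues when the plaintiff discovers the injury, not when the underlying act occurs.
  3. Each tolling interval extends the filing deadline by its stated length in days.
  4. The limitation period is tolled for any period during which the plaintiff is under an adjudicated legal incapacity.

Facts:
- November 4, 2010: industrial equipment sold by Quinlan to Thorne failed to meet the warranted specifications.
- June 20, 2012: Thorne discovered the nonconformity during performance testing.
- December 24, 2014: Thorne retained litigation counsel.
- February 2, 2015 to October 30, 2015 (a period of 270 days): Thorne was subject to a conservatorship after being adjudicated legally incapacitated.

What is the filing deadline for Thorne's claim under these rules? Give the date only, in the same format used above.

Accrual is tied to discovery, so the period began on June 20, 2012 rather than on November 4, 2010 when the act occurred.
Adding the 42 months base period to June 20, 2012 gives a deadline of December 20, 2015, before any tolling.
The plaintiff's legal incapacity from February 2, 2015 to October 30, 2015 tolled the period for 270 days, extending the deadline to September 15, 2016.
None of the other events listed affects the running of the period under the stated rules.

September 15, 2016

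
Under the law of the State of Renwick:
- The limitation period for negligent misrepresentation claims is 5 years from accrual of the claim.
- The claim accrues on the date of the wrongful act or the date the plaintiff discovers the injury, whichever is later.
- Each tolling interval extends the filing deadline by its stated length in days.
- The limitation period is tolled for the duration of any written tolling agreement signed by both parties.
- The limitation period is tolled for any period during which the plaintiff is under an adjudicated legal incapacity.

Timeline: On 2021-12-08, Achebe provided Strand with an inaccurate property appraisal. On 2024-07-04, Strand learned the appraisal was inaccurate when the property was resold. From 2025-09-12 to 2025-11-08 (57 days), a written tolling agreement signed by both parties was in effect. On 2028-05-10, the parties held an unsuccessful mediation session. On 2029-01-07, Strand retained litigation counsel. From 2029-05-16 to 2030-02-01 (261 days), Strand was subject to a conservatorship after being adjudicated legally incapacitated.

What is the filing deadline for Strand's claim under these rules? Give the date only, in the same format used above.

The claim accrued on 2024-07-04 — the later of the 2021-12-08 act and the 2024-07-04 discovery.
The untolled deadline — 5 years after 2024-07-04 — is 2029-07-04.
Because the written tolling agreement ran from 2025-09-12 to 2025-11-08, the deadline is extended by 57 days to 2029-08-30.
The period was tolled for 261 days by the plaintiff's legal incapacity (2029-05-16 to 2030-02-01), pushing the deadline to 2030-05-18.
Nothing else in the chronology tolls or restarts the period.

2030-05-18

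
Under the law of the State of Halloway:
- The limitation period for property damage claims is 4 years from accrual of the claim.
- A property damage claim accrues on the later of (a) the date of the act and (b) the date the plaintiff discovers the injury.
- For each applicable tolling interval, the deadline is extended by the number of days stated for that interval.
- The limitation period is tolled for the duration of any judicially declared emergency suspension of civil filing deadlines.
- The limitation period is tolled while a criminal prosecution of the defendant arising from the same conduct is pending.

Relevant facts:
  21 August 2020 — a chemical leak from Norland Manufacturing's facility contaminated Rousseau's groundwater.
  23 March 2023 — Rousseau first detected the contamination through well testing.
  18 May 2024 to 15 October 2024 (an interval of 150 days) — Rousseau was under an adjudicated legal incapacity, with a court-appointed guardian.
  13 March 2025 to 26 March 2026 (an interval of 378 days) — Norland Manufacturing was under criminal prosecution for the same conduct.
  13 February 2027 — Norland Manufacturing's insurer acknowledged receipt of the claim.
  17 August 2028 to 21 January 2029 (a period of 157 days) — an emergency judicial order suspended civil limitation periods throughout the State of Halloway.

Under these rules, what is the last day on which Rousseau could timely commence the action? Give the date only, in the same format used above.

4 April 2028

The claim accrued on 23 March 2023 — the later of the 21 August 2020 act and the 23 March 2023 discovery.
4 years from 23 March 2023 is 23 March 2027.
Because the pending criminal prosecution ran from 13 March 2025 to 26 March 2026, the deadline is extended by 378 days to 4 April 2028.
By the time the emergency suspension of filing deadlines began on 17 August 2028, the limitation period had already expired on 4 April 2028; that interval cannot revive it.
The plaintiff's legal incapacity from 18 May 2024 to 15 October 2024 does not toll the period, because no stated rule makes the plaintiff's incapacity a tolling event.
The other events in the timeline have no effect on the limitation period under the stated rules.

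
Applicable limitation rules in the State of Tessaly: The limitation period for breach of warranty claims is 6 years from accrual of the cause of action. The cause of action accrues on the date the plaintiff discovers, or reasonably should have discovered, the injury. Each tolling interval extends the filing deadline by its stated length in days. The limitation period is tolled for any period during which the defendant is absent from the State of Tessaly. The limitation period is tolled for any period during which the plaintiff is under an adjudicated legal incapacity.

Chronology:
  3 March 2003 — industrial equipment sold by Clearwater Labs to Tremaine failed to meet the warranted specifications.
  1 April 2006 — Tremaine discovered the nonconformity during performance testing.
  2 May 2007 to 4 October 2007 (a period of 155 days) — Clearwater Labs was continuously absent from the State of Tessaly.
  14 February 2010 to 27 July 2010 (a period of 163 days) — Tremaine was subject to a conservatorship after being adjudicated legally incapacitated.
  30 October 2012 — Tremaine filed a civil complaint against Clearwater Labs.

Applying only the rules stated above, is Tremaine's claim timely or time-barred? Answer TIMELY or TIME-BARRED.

Under the discovery rule, the claim accrued on 1 April 2006, when Tremaine discovered the injury — not on the 3 March 2003 date of the underlying act.
6 years from 1 April 2006 is 1 April 2012.
The defendant's absence from the jurisdiction from 2 May 2007 to 4 October 2007 tolled the period for 155 days, extending the deadline to 3 September 2012.
The plaintiff's legal incapacity from 14 February 2010 to 27 July 2010 tolled the period for 163 days, extending the deadline to 13 February 2013.
The 30 October 2012 filing precedes the 13 February 2013 deadline; the claim is timely.

TIMELY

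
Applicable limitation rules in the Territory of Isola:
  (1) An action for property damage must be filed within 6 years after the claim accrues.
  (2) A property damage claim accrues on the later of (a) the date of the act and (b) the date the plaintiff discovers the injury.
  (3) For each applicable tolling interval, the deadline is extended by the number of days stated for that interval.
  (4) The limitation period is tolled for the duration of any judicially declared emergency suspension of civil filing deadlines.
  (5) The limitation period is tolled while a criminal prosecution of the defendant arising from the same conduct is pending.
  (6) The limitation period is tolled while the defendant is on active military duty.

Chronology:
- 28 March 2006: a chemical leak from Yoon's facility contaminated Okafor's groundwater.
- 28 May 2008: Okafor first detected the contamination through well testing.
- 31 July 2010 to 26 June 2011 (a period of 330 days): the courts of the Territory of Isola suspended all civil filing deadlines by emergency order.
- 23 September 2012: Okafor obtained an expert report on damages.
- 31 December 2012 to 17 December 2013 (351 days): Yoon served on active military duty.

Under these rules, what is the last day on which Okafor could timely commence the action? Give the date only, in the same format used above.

8 April 2016

Because discovery on 28 May 2008 post-dates the 28 March 2006 act, accrual under the later-of rule falls on 28 May 2008.
The untolled deadline — 6 years after 28 May 2008 — is 28 May 2014.
Because the emergency suspension of filing deadlines ran from 31 July 2010 to 26 June 2011, the deadline is extended by 330 days to 23 April 2015.
The defendant's active military service from 31 December 2012 to 17 December 2013 tolled the period for 351 days, extending the deadline to 8 April 2016.
Nothing else in the chronology tolls or restarts the period.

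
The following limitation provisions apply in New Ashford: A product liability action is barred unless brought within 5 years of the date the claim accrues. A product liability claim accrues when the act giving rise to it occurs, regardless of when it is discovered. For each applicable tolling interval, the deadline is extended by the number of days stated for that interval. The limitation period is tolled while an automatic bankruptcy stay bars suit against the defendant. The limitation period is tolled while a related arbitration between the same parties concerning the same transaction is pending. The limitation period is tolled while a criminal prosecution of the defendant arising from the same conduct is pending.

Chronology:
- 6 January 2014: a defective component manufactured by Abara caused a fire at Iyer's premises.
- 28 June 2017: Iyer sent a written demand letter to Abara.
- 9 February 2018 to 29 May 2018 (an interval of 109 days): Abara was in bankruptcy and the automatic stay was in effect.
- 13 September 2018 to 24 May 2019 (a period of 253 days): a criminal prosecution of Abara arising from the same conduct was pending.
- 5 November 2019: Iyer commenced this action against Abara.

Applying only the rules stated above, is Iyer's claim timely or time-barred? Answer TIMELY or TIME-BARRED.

The claim accrued on 6 January 2014, when the wrongful act occurred.
The untolled deadline — 5 years after 6 January 2014 — is 6 January 2019.
The period was tolled for 109 days by the automatic bankruptcy stay (9 February 2018 to 29 May 2018), pushing the deadline to 25 April 2019.
Because the pending criminal prosecution ran from 13 September 2018 to 24 May 2019, the deadline is extended by 253 days to 3 January 2020.
None of the other events listed affects the running of the period under the stated rules.
Iyer filed on 5 November 2019, before the 3 January 2020 deadline, so the action is timely.

TIMELY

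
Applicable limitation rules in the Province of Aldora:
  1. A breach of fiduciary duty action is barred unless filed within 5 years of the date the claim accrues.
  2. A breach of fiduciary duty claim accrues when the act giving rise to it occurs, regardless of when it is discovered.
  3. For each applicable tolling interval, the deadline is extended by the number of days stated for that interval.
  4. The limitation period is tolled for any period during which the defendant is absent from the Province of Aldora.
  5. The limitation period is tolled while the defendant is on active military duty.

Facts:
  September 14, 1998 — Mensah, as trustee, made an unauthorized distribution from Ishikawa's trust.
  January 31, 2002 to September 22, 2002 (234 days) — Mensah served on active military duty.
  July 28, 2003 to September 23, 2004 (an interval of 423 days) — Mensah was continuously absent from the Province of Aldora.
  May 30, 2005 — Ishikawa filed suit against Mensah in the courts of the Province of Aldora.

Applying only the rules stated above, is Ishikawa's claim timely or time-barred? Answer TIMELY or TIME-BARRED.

TIMELY

The claim accrued on September 14, 1998, the date of the act.
The untolled deadline — 5 years after September 14, 1998 — is September 14, 2003.
The period was tolled for 234 days by the defendant's active military service (January 31, 2002 to September 22, 2002), pushing the deadline to May 5, 2004.
The period was tolled for 423 days by the defendant's absence from the jurisdiction (July 28, 2003 to September 23, 2004), pushing the deadline to July 2, 2005.
The May 30, 2005 filing precedes the July 2, 2005 deadline; the claim is timely.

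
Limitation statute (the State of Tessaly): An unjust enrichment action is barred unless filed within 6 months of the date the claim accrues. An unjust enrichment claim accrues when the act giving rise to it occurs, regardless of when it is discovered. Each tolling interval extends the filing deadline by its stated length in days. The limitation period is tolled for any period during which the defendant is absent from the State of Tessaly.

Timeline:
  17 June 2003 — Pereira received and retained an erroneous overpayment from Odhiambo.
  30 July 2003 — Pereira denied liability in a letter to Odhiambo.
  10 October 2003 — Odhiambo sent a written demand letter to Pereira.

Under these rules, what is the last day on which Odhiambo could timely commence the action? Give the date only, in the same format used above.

17 December 2003

The claim accrued on 17 June 2003, the date of the act.
The untolled deadline — 6 months after 17 June 2003 — is 17 December 2003.
None of the other events listed affects the running of the period under the stated rules.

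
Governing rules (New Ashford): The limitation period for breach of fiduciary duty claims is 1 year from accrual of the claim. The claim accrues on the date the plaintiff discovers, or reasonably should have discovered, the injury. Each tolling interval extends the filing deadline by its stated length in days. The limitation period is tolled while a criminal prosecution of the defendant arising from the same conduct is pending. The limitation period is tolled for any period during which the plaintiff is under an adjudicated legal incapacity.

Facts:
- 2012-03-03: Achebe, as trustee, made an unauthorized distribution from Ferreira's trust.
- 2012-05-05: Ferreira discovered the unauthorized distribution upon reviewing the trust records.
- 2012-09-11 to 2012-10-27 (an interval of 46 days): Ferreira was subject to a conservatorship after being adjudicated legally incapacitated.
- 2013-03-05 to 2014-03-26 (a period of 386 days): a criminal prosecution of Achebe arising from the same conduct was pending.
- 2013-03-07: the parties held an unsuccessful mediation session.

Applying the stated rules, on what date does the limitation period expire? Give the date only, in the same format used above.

Accrual is tied to discovery, so the period began on 2012-05-05 rather than on 2012-03-03 when the act occurred.
Adding the 1 year base period to 2012-05-05 gives a deadline of 2013-05-05, before any tolling.
Because the plaintiff's legal incapacity ran from 2012-09-11 to 2012-10-27, the deadline is extended by 46 days to 2013-06-20.
The period was tolled for 386 days by the pending criminal prosecution (2013-03-05 to 2014-03-26), pushing the deadline to 2014-07-11.
The other events in the timeline have no effect on the limitation period under the stated rules.

2014-07-11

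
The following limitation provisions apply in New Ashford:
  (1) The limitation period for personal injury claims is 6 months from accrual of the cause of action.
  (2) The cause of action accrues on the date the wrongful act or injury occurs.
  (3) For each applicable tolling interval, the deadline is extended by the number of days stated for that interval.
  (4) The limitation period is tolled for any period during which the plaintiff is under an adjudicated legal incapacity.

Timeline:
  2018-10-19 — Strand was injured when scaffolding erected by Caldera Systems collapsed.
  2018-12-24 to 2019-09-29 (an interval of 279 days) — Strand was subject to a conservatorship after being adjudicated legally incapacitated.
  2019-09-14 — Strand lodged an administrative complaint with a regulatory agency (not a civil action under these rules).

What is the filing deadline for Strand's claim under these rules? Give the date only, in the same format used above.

2020-01-23

The limitation period began to run on 2018-10-19.
Adding the 6 months base period to 2018-10-19 gives a deadline of 2019-04-19, before any tolling.
The plaintiff's legal incapacity from 2018-12-24 to 2019-09-29 tolled the period for 279 days, extending the deadline to 2020-01-23.
Nothing else in the chronology tolls or restarts the period.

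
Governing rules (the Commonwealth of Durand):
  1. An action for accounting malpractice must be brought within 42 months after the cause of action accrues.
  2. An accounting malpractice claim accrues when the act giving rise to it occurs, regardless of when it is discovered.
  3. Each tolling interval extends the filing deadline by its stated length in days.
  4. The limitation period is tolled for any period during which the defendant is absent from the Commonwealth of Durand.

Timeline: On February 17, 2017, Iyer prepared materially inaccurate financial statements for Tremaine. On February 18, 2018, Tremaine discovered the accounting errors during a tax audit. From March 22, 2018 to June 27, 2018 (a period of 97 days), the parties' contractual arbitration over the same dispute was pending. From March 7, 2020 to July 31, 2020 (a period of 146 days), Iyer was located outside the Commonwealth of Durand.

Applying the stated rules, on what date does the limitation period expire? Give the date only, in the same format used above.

January 10, 2021

Accrual is governed by the date of the act, so the period began to run on February 17, 2017; the later discovery on February 18, 2018 is irrelevant under the stated rule.
42 months from February 17, 2017 is August 17, 2020.
The period was tolled for 146 days by the defendant's absence from the jurisdiction (March 7, 2020 to July 31, 2020), pushing the deadline to January 10, 2021.
The pending related arbitration from March 22, 2018 to June 27, 2018 does not toll the period, because no stated rule makes a pending arbitration a tolling event.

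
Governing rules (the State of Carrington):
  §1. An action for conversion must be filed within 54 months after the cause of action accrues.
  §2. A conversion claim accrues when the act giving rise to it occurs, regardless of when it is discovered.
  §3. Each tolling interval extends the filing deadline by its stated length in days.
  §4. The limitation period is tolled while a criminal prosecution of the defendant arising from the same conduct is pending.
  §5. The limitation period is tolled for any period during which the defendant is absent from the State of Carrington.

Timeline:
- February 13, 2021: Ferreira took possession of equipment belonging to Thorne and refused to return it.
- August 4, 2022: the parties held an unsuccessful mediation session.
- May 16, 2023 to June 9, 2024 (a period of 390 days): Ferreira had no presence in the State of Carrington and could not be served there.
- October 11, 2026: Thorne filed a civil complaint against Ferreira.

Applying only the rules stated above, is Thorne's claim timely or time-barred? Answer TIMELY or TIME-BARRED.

TIME-BARRED

The claim accrued on February 13, 2021, when the wrongful act occurred.
Adding the 54 months base period to February 13, 2021 gives a deadline of August 13, 2025, before any tolling.
The defendant's absence from the jurisdiction from May 16, 2023 to June 9, 2024 tolled the period for 390 days, extending the deadline to September 7, 2026.
Nothing else in the chronology tolls or restarts the period.
Filing on October 11, 2026 missed the September 7, 2026 deadline — the action is time-barred.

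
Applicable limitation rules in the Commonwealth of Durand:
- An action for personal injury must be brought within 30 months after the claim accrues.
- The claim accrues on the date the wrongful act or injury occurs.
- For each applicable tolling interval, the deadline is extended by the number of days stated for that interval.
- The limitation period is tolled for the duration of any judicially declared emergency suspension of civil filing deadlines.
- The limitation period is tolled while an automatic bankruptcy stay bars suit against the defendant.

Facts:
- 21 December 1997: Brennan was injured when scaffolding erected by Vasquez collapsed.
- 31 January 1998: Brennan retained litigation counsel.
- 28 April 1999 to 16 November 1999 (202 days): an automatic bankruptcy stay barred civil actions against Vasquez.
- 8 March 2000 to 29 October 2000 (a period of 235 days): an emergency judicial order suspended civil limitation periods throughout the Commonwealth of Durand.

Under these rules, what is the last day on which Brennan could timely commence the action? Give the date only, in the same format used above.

The claim accrued on 21 December 1997, the date of the act.
The untolled deadline — 30 months after 21 December 1997 — is 21 June 2000.
Because the automatic bankruptcy stay ran from 28 April 1999 to 16 November 1999, the deadline is extended by 202 days to 9 January 2001.
The emergency suspension of filing deadlines from 8 March 2000 to 29 October 2000 tolled the period for 235 days, extending the deadline to 1 September 2001.
Nothing else in the chronology tolls or restarts the period.

1 September 2001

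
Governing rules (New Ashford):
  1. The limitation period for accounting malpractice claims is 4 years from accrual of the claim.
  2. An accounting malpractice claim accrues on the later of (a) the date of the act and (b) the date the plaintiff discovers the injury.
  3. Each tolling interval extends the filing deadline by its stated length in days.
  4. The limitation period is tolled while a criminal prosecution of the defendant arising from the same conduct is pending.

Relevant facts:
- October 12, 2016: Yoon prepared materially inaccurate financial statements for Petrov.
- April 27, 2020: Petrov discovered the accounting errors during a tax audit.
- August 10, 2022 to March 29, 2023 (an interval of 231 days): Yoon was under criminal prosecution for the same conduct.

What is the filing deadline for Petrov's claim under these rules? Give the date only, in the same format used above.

The claim accrued on April 27, 2020 — the later of the October 12, 2016 act and the April 27, 2020 discovery.
4 years from April 27, 2020 is April 27, 2024.
The period was tolled for 231 days by the pending criminal prosecution (August 10, 2022 to March 29, 2023), pushing the deadline to December 14, 2024.

December 14, 2024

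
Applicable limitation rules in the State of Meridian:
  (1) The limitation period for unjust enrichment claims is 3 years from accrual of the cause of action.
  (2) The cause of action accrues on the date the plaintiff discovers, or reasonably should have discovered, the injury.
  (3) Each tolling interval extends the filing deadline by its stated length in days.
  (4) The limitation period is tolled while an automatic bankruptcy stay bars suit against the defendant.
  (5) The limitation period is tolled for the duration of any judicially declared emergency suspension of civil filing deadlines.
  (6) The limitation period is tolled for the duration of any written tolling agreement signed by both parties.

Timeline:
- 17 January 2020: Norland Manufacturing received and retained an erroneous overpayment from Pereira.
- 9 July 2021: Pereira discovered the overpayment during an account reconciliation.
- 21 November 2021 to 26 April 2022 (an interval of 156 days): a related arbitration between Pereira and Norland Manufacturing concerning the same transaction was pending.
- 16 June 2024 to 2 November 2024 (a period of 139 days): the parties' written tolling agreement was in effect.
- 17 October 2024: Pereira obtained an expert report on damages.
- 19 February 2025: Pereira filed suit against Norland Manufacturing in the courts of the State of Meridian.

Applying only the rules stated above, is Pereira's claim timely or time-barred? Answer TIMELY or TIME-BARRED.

The claim did not accrue until Pereira discovered the injury on 9 July 2021; the 17 January 2020 act date does not start the clock under the stated rule.
3 years from 9 July 2021 is 9 July 2024.
The period was tolled for 139 days by the written tolling agreement (16 June 2024 to 2 November 2024), pushing the deadline to 25 November 2024.
The pending related arbitration from 21 November 2021 to 26 April 2022 does not toll the period, because no stated rule makes a pending arbitration a tolling event.
The other events in the timeline have no effect on the limitation period under the stated rules.
The 19 February 2025 filing falls after the 25 November 2024 deadline; the claim is time-barred.

TIME-BARRED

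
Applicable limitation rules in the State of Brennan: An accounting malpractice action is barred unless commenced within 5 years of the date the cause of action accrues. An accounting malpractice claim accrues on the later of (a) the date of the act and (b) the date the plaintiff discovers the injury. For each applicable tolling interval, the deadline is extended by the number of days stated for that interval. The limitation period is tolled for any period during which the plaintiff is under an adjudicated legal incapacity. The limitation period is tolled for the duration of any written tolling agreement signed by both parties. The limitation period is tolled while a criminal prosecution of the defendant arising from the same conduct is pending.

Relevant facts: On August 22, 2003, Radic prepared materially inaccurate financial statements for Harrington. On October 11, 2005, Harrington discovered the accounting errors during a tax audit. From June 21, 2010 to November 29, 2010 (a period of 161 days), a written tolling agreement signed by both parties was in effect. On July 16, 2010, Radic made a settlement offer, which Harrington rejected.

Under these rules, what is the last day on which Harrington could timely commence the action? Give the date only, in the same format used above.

March 21, 2011

Because discovery on October 11, 2005 post-dates the August 22, 2003 act, accrual under the later-of rule falls on October 11, 2005.
The untolled deadline — 5 years after October 11, 2005 — is October 11, 2010.
The written tolling agreement from June 21, 2010 to November 29, 2010 tolled the period for 161 days, extending the deadline to March 21, 2011.
None of the other events listed affects the running of the period under the stated rules.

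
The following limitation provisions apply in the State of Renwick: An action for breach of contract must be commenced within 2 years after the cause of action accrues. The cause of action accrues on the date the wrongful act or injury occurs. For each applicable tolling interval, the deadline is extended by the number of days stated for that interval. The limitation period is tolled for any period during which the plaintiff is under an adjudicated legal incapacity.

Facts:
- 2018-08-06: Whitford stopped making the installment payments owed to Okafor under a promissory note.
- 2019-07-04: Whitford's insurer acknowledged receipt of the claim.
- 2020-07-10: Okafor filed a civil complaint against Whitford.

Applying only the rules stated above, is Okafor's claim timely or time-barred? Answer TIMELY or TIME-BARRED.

The claim accrued on 2018-08-06, when the wrongful act occurred.
2 years from 2018-08-06 is 2020-08-06.
Nothing else in the chronology tolls or restarts the period.
Filing on 2020-07-10 beat the 2020-08-06 deadline — the action is timely.

TIMELY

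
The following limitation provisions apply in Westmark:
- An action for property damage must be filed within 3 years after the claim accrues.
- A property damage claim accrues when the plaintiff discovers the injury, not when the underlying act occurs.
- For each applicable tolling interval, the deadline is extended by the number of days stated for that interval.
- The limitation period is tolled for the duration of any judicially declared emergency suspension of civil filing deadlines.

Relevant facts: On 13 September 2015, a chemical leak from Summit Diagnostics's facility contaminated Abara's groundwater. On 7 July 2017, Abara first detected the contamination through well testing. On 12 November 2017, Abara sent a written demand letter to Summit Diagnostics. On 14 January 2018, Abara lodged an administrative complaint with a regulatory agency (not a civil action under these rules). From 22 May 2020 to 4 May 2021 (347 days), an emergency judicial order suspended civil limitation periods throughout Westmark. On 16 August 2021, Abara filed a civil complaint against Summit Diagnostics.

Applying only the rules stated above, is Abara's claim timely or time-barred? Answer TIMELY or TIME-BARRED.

TIME-BARRED

Accrual is tied to discovery, so the period began on 7 July 2017 rather than on 13 September 2015 when the act occurred.
3 years from 7 July 2017 is 7 July 2020.
The period was tolled for 347 days by the emergency suspension of filing deadlines (22 May 2020 to 4 May 2021), pushing the deadline to 19 June 2021.
The other events in the timeline have no effect on the limitation period under the stated rules.
The 16 August 2021 filing falls after the 19 June 2021 deadline; the claim is time-barred.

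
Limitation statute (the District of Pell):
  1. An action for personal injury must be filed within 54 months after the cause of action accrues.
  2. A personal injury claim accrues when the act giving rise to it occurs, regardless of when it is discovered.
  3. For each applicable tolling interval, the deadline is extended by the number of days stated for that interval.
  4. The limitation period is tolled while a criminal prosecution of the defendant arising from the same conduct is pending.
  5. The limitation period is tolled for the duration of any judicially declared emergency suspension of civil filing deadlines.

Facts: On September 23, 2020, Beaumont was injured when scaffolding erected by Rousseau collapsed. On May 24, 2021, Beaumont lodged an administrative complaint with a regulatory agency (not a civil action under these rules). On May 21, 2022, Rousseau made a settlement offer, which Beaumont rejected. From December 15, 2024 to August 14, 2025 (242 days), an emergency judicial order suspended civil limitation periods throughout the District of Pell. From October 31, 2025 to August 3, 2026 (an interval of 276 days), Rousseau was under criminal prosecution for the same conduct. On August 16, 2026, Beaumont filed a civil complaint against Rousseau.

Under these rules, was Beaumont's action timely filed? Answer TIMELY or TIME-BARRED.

The cause of action accrued on September 23, 2020, the date of the act.
Adding the 54 months base period to September 23, 2020 gives a deadline of March 23, 2025, before any tolling.
Because the emergency suspension of filing deadlines ran from December 15, 2024 to August 14, 2025, the deadline is extended by 242 days to November 20, 2025.
The period was tolled for 276 days by the pending criminal prosecution (October 31, 2025 to August 3, 2026), pushing the deadline to August 23, 2026.
The other events in the timeline have no effect on the limitation period under the stated rules.
The August 16, 2026 filing precedes the August 23, 2026 deadline; the claim is timely.

TIMELY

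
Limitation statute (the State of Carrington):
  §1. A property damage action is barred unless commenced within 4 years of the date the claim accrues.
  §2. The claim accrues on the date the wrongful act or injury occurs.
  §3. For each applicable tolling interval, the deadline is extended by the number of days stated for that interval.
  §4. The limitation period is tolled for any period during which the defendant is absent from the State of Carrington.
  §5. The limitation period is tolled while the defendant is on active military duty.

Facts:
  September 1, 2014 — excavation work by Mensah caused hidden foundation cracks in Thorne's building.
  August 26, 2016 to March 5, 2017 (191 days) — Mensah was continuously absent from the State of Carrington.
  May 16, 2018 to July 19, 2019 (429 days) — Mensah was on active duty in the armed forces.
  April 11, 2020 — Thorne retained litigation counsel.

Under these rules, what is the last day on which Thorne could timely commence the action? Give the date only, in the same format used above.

May 13, 2020

The claim accrued on September 1, 2014, when the wrongful act occurred.
4 years from September 1, 2014 is September 1, 2018.
The defendant's absence from the jurisdiction from August 26, 2016 to March 5, 2017 tolled the period for 191 days, extending the deadline to March 11, 2019.
The defendant's active military service from May 16, 2018 to July 19, 2019 tolled the period for 429 days, extending the deadline to May 13, 2020.
None of the other events listed affects the running of the period under the stated rules.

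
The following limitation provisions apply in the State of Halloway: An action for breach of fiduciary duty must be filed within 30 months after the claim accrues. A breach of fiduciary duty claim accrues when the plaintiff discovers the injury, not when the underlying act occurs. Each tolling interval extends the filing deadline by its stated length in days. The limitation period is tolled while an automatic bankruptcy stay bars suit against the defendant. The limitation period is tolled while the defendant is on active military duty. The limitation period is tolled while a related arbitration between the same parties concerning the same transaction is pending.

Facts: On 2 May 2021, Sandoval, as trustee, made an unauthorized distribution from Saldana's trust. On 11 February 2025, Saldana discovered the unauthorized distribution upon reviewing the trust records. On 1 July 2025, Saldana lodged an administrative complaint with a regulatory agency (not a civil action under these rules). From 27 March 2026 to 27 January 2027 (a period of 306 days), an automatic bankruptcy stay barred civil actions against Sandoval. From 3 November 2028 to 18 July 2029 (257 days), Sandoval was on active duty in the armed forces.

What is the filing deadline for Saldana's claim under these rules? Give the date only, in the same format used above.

12 June 2028

Under the discovery rule, the claim accrued on 11 February 2025, when Saldana discovered the injury — not on the 2 May 2021 date of the underlying act.
Adding the 30 months base period to 11 February 2025 gives a deadline of 11 August 2027, before any tolling.
Because the automatic bankruptcy stay ran from 27 March 2026 to 27 January 2027, the deadline is extended by 306 days to 12 June 2028.
The defendant's active military service starting 3 November 2028 came too late — the period had run on 12 June 2028 — and so does not extend the deadline.
None of the other events listed affects the running of the period under the stated rules.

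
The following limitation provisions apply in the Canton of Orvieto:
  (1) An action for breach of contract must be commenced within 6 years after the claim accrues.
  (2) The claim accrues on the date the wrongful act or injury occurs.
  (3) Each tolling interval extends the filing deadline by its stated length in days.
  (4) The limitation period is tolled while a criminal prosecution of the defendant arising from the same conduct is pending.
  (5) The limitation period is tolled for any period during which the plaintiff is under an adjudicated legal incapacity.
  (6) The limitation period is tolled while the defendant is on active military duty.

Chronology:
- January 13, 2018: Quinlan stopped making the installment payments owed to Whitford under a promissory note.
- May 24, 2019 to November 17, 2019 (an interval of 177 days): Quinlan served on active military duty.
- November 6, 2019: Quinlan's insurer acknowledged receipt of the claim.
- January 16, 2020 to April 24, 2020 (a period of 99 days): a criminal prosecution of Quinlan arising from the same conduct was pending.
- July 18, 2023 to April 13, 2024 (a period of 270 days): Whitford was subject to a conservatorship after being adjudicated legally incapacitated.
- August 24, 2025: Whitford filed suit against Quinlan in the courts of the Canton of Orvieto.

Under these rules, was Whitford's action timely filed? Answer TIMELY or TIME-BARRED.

The claim accrued on January 13, 2018, when the wrongful act occurred.
6 years from January 13, 2018 is January 13, 2024.
The defendant's active military service from May 24, 2019 to November 17, 2019 tolled the period for 177 days, extending the deadline to July 8, 2024.
Because the pending criminal prosecution ran from January 16, 2020 to April 24, 2020, the deadline is extended by 99 days to October 15, 2024.
The period was tolled for 270 days by the plaintiff's legal incapacity (July 18, 2023 to April 13, 2024), pushing the deadline to July 12, 2025.
Nothing else in the chronology tolls or restarts the period.
Whitford filed on August 24, 2025, after the July 12, 2025 deadline, so the action is time-barred.

TIME-BARRED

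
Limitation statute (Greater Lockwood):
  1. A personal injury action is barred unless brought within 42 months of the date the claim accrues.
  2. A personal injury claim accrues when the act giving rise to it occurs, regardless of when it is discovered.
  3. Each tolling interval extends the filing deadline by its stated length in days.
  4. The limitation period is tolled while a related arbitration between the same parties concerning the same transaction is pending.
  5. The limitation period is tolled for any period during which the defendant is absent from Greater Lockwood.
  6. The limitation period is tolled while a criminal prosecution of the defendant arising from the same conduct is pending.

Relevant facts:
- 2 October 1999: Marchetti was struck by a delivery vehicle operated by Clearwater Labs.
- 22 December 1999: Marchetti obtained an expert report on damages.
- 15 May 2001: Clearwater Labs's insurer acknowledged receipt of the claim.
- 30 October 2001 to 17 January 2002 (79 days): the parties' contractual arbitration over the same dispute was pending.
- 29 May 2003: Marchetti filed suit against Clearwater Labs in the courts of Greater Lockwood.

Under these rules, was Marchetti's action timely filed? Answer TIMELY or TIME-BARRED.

TIMELY

The claim accrued on 2 October 1999, when the wrongful act occurred.
Adding the 42 months base period to 2 October 1999 gives a deadline of 2 April 2003, before any tolling.
Because the pending related arbitration ran from 30 October 2001 to 17 January 2002, the deadline is extended by 79 days to 20 June 2003.
None of the other events listed affects the running of the period under the stated rules.
Filing on 29 May 2003 beat the 20 June 2003 deadline — the action is timely.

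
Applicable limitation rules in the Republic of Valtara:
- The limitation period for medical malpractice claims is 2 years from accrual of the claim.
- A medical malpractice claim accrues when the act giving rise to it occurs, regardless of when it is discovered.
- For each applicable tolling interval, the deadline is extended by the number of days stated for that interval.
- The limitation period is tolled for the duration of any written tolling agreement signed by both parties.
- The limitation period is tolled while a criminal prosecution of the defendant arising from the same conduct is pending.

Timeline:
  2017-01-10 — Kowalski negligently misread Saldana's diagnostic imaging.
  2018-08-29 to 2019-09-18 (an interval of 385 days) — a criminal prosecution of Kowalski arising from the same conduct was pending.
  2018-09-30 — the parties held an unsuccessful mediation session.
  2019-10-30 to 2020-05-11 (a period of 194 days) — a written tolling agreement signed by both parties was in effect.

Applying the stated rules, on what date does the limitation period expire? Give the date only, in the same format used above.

2020-08-11

The claim accrued on 2017-01-10, the date of the act.
The untolled deadline — 2 years after 2017-01-10 — is 2019-01-10.
Because the pending criminal prosecution ran from 2018-08-29 to 2019-09-18, the deadline is extended by 385 days to 2020-01-30.
The written tolling agreement from 2019-10-30 to 2020-05-11 tolled the period for 194 days, extending the deadline to 2020-08-11.
The other events in the timeline have no effect on the limitation period under the stated rules.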